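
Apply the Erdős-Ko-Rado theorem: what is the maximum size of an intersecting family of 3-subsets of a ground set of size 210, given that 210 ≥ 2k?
max |F| = C(209, 2) = 21736

The Erdős-Ko-Rado theorem states: for n ≥ 2k, an intersecting family of k-subsets of an n-element set has size at most C(n − 1, k − 1), with equality for 'star' families {A ⊆ [n] : |A| = k, i ∈ A} (fix an element i). For n = 210, k = 3: C(209, 2) = 21736.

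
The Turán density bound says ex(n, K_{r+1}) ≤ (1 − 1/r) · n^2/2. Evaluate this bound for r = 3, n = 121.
Turán density bound = (2/3) · 121^2/2 = 14641/3 ≈ 4880.3333

Turán's theorem: ex(n, K_{r+1}) is achieved by the complete r-partite Turán graph T(n, r) with parts as balanced as possible, and is at most (1 − 1/r) · n^2/2. For r = 3, n = 121: the density bound is (2/3) · 14641/2 = 14641/3 ≈ 4880.3333. The integer-valued extremum is e(T(121, 3)) = 4880, which is strictly less than the density bound 14641/3 since 3 ∤ 121 (the parts of T(121, 3) cannot all be equal).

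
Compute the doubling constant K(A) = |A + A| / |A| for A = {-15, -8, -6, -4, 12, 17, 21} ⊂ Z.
K = |A + A| / |A| = 25/7

Enumerate A + A = {a + b : a, b ∈ A}. With |A| = 7, there are |A|^2 = 49 ordered sum pairs; collecting distinct values, A + A = {-30, -23, -21, -19, -16, -14, -12, -10, -8, -3, 2, 4, 6, 8, 9, 11, 13, 15, 17, 24, 29, 33, 34, 38, 42}, so |A + A| = 25. Thus K = 25/7. For comparison, the minimum possible |A + A| over all 7-element sets is 2·7 − 1 = 13 (so min K = 13/7), attained only by arithmetic progressions.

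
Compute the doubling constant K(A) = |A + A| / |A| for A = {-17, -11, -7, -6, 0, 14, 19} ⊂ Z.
K = |A + A| / |A| = 26/7

Enumerate A + A = {a + b : a, b ∈ A}. With |A| = 7, there are |A|^2 = 49 ordered sum pairs; collecting distinct values, A + A = {-34, -28, -24, -23, -22, -18, -17, -14, -13, -12, -11, -7, -6, -3, 0, 2, 3, 7, 8, 12, 13, 14, 19, 28, 33, 38}, so |A + A| = 26. Thus K = 26/7. For comparison, the minimum possible |A + A| over all 7-element sets is 2·7 − 1 = 13 (so min K = 13/7), attained only by arithmetic progressions.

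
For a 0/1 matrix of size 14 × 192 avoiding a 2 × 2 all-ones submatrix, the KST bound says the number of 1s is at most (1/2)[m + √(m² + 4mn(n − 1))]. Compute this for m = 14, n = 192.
z(14, 192; 2, 2) ≤ (1/2)[14 + √(14² + 4·14·192·191)] = (1/2)[14 + √2053828] = 723.5591

Kővári–Sós–Turán: let r_1, ..., r_14 be the row sums and z = Σ r_i the total number of 1s. Each pair of columns can share at most one row with both entries 1 (else a 2×2 all-ones block appears), so Σ_i C(r_i, 2) ≤ C(192, 2) = 18336. By convexity Σ_i C(r_i, 2) ≥ 14·C(z/14, 2) = z(z − 14)/(2·14), giving z² − 14z − 14·192·191 ≤ 0 and hence z ≤ (1/2)[14 + √(196 + 4·513408)] = (1/2)[14 + √2053828] ≈ (1/2)(14 + 1433.1183) = 723.5591.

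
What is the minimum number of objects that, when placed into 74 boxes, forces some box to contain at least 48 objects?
n = (48 − 1)·74 + 1 = 3479

By the generalised pigeonhole principle, to guarantee some box contains ≥ r objects we need more than (r − 1) · k objects total. Threshold: n = (r − 1) · k + 1. With r = 48 and k = 74: n = 47 · 74 + 1 = 3478 + 1 = 3479. For n = 3478 = 47 · 74, we can put exactly 47 objects in every box, avoiding 48 in any single one — so 3479 is tight.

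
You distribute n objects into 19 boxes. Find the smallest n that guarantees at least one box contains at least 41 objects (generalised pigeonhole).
n = (41 − 1)·19 + 1 = 761

By the generalised pigeonhole principle, to guarantee some box contains ≥ r objects we need more than (r − 1) · k objects total. Threshold: n = (r − 1) · k + 1. With r = 41 and k = 19: n = 40 · 19 + 1 = 760 + 1 = 761. For n = 760 = 40 · 19, we can put exactly 40 objects in every box, avoiding 41 in any single one — so 761 is tight.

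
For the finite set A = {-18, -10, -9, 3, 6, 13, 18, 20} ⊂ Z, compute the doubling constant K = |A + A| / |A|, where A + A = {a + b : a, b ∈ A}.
K = |A + A| / |A| = 34/8 = 17/4

Enumerate A + A = {a + b : a, b ∈ A}. With |A| = 8, there are |A|^2 = 64 ordered sum pairs; collecting distinct values, A + A = {-36, -28, -27, -20, -19, -18, -15, -12, -7, -6, -5, -4, -3, 0, 2, 3, 4, 6, 8, 9, 10, 11, 12, 16, 19, 21, 23, 24, 26, 31, 33, 36, 38, 40}, so |A + A| = 34. Thus K = 34/8 = 17/4. For comparison, the minimum possible |A + A| over all 8-element sets is 2·8 − 1 = 15 (so min K = 15/8), attained only by arithmetic progressions.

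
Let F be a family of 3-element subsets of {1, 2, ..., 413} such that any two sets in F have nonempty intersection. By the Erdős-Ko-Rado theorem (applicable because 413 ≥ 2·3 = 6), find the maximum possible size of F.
max |F| = C(412, 2) = 84666

Erdős-Ko-Rado (1961): when n ≥ 2k, max |F| = C(n−1, k−1). The bound is attained by the star {A : i ∈ A} for any fixed i ∈ [n]. Here C(413−1, 3−1) = C(412, 2) = 84666.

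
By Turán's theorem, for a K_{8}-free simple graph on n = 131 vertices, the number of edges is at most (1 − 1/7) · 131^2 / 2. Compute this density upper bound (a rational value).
Turán density bound = (6/7) · 131^2/2 = 51483/7 ≈ 7354.7143

Turán's theorem: ex(n, K_{r+1}) is achieved by the complete r-partite Turán graph T(n, r) with parts as balanced as possible, and is at most (1 − 1/r) · n^2/2. For r = 7, n = 131: the density bound is (6/7) · 17161/2 = 51483/7 ≈ 7354.7143. The integer-valued extremum is e(T(131, 7)) = 7354, which is strictly less than the density bound 51483/7 since 7 ∤ 131 (the parts of T(131, 7) cannot all be equal).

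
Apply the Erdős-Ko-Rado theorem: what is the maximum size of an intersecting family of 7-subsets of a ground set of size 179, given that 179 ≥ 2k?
max |F| = C(178, 6) = 40570171180

The Erdős-Ko-Rado theorem states: for n ≥ 2k, an intersecting family of k-subsets of an n-element set has size at most C(n − 1, k − 1), with equality for 'star' families {A ⊆ [n] : |A| = k, i ∈ A} (fix an element i). For n = 179, k = 7: C(178, 6) = 40570171180.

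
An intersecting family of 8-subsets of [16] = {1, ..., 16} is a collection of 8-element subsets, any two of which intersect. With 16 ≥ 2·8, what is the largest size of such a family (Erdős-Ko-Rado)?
max |F| = C(15, 7) = 6435

The Erdős-Ko-Rado theorem states: for n ≥ 2k, an intersecting family of k-subsets of an n-element set has size at most C(n − 1, k − 1), with equality for 'star' families {A ⊆ [n] : |A| = k, i ∈ A} (fix an element i). For n = 16, k = 8: C(15, 7) = 6435.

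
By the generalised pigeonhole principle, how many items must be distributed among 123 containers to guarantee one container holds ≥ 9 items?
n = (9 − 1)·123 + 1 = 985

By the generalised pigeonhole principle, to guarantee some box contains ≥ r objects we need more than (r − 1) · k objects total. Threshold: n = (r − 1) · k + 1. With r = 9 and k = 123: n = 8 · 123 + 1 = 984 + 1 = 985. For n = 984 = 8 · 123, we can put exactly 8 objects in every box, avoiding 9 in any single one — so 985 is tight.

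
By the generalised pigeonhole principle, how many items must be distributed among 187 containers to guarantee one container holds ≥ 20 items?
n = (20 − 1)·187 + 1 = 3554

By the generalised pigeonhole principle, to guarantee some box contains ≥ r objects we need more than (r − 1) · k objects total. Threshold: n = (r − 1) · k + 1. With r = 20 and k = 187: n = 19 · 187 + 1 = 3553 + 1 = 3554. For n = 3553 = 19 · 187, we can put exactly 19 objects in every box, avoiding 20 in any single one — so 3554 is tight.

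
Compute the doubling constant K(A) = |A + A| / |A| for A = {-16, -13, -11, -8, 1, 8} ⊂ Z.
K = |A + A| / |A| = 20/6 = 10/3

Enumerate A + A = {a + b : a, b ∈ A}. With |A| = 6, there are |A|^2 = 36 ordered sum pairs; collecting distinct values, A + A = {-32, -29, -27, -26, -24, -22, -21, -19, -16, -15, -12, -10, -8, -7, -5, -3, 0, 2, 9, 16}, so |A + A| = 20. Thus K = 20/6 = 10/3. For comparison, the minimum possible |A + A| over all 6-element sets is 2·6 − 1 = 11 (so min K = 11/6), attained only by arithmetic progressions.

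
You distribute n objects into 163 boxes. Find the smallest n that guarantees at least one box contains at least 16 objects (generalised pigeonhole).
n = (16 − 1)·163 + 1 = 2446

By the generalised pigeonhole principle, to guarantee some box contains ≥ r objects we need more than (r − 1) · k objects total. Threshold: n = (r − 1) · k + 1. With r = 16 and k = 163: n = 15 · 163 + 1 = 2445 + 1 = 2446. For n = 2445 = 15 · 163, we can put exactly 15 objects in every box, avoiding 16 in any single one — so 2446 is tight.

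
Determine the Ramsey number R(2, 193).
R(2, 193) = 193

R(2, k) = k for all k ≥ 2: in a 2-colouring of K_k, either some edge is red (a red K_2) or all edges are blue (a blue K_k). And K_{192} coloured all-blue has no blue K_193, so R(2, 193) > 192. Hence R(2, 193) = 193.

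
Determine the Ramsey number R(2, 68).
R(2, 68) = 68

R(2, k) = k for all k ≥ 2: in a 2-colouring of K_k, either some edge is red (a red K_2) or all edges are blue (a blue K_k). And K_{67} coloured all-blue has no blue K_68, so R(2, 68) > 67. Hence R(2, 68) = 68.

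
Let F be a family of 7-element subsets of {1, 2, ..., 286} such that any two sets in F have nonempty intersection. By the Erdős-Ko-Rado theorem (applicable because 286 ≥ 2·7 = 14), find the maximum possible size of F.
max |F| = C(285, 6) = 705879547660

The Erdős-Ko-Rado theorem states: for n ≥ 2k, an intersecting family of k-subsets of an n-element set has size at most C(n − 1, k − 1), with equality for 'star' families {A ⊆ [n] : |A| = k, i ∈ A} (fix an element i). For n = 286, k = 7: C(285, 6) = 705879547660.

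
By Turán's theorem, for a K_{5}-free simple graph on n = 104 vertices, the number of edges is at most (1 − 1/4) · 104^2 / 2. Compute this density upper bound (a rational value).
Turán density bound = (3/4) · 104^2/2 = 4056

Turán's theorem: ex(n, K_{r+1}) is achieved by the complete r-partite Turán graph T(n, r) with parts as balanced as possible, and is at most (1 − 1/r) · n^2/2. For r = 4, n = 104: the density bound is (3/4) · 10816/2 = 4056. Since 4 ∣ 104, the Turán graph T(104, 4) has parts of equal size 26, and its edge count e(T(104, 4)) = 4056 attains the density bound exactly.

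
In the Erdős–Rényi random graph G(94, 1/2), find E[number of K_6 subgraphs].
E[# K_6] = C(94, 6) · (1/2)^C(6, 2) = 814216767 / 2^15 ≈ 24847.923798

For each 6-subset S of vertices (there are C(94, 6) = 814216767 such S), let X_S = 1 if S induces a K_6 (all C(6, 2) = 15 edges present). Then P(X_S = 1) = (1/2)^15 = 1/32768. By linearity of expectation, E[# K_6] = C(94, 6) · (1/2)^15 = 814216767 / 32768 ≈ 24847.923798.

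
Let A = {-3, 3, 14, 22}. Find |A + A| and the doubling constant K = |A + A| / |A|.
K = |A + A| / |A| = 10/4 = 5/2

Enumerate A + A = {a + b : a, b ∈ A}. With |A| = 4, there are |A|^2 = 16 ordered sum pairs; collecting distinct values, A + A = {-6, 0, 6, 11, 17, 19, 25, 28, 36, 44}, so |A + A| = 10. Thus K = 10/4 = 5/2. For comparison, the minimum possible |A + A| over all 4-element sets is 2·4 − 1 = 7 (so min K = 7/4), attained only by arithmetic progressions.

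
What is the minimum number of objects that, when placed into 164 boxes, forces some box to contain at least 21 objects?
n = (21 − 1)·164 + 1 = 3281

By the generalised pigeonhole principle, to guarantee some box contains ≥ r objects we need more than (r − 1) · k objects total. Threshold: n = (r − 1) · k + 1. With r = 21 and k = 164: n = 20 · 164 + 1 = 3280 + 1 = 3281. For n = 3280 = 20 · 164, we can put exactly 20 objects in every box, avoiding 21 in any single one — so 3281 is tight.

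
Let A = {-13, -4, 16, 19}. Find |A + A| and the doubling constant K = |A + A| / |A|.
K = |A + A| / |A| = 10/4 = 5/2

Enumerate A + A = {a + b : a, b ∈ A}. With |A| = 4, there are |A|^2 = 16 ordered sum pairs; collecting distinct values, A + A = {-26, -17, -8, 3, 6, 12, 15, 32, 35, 38}, so |A + A| = 10. Thus K = 10/4 = 5/2. For comparison, the minimum possible |A + A| over all 4-element sets is 2·4 − 1 = 7 (so min K = 7/4), attained only by arithmetic progressions.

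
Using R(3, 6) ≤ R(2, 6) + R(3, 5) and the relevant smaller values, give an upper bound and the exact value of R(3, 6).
R(3, 6) ≤ R(2, 6) + R(3, 5) = 6 + 14 = 20; exact value R(3, 6) = 18.

The Erdős–Szekeres recurrence R(r, s) ≤ R(r−1, s) + R(r, s−1) applied to (r, s) = (3, 6) gives
  R(3, 6) ≤ R(2, 6) + R(3, 5) = 6 + 14 = 20.
(Recall R(2, k) = k and R is symmetric.) The recurrence is not tight here (it gives 20, but the exact value is R(3, 6) = 18); the tight upper bound requires a sharper argument than the simple recurrence, combined with a lower-bound construction on K_{17}.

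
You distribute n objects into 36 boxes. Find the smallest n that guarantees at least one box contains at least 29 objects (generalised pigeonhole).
n = (29 − 1)·36 + 1 = 1009

By the generalised pigeonhole principle, to guarantee some box contains ≥ r objects we need more than (r − 1) · k objects total. Threshold: n = (r − 1) · k + 1. With r = 29 and k = 36: n = 28 · 36 + 1 = 1008 + 1 = 1009. For n = 1008 = 28 · 36, we can put exactly 28 objects in every box, avoiding 29 in any single one — so 1009 is tight.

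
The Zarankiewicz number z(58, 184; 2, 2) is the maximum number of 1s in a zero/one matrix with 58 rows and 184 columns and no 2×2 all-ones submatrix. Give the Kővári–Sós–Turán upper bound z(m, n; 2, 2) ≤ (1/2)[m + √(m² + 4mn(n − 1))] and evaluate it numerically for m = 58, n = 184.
z(58, 184; 2, 2) ≤ (1/2)[58 + √(58² + 4·58·184·183)] = (1/2)[58 + √7815268] = 1426.79

Kővári–Sós–Turán: let r_1, ..., r_58 be the row sums and z = Σ r_i the total number of 1s. Each pair of columns can share at most one row with both entries 1 (else a 2×2 all-ones block appears), so Σ_i C(r_i, 2) ≤ C(184, 2) = 16836. By convexity Σ_i C(r_i, 2) ≥ 58·C(z/58, 2) = z(z − 58)/(2·58), giving z² − 58z − 58·184·183 ≤ 0 and hence z ≤ (1/2)[58 + √(3364 + 4·1952976)] = (1/2)[58 + √7815268] ≈ (1/2)(58 + 2795.5801) = 1426.79.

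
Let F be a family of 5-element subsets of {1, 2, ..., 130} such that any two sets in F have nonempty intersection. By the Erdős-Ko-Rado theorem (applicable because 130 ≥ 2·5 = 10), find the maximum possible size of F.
max |F| = C(129, 4) = 11009376

Erdős-Ko-Rado (1961): when n ≥ 2k, max |F| = C(n−1, k−1). The bound is attained by the star {A : i ∈ A} for any fixed i ∈ [n]. Here C(130−1, 5−1) = C(129, 4) = 11009376.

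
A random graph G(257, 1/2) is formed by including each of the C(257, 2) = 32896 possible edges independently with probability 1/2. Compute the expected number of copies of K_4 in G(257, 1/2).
E[# K_4] = C(257, 4) · (1/2)^C(4, 2) = 177556160 / 2^6 = 2774315

For each 4-subset S of vertices (there are C(257, 4) = 177556160 such S), let X_S = 1 if S induces a K_4 (all C(4, 2) = 6 edges present). Then P(X_S = 1) = (1/2)^6 = 1/64. By linearity of expectation, E[# K_4] = C(257, 4) · (1/2)^6 = 177556160 / 64 = 2774315.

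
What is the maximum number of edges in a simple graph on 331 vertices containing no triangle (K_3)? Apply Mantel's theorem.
ex(331, K_3) = ⌊331^2/4⌋ = 27390

Mantel (1907): a triangle-free graph on n vertices has at most ⌊n^2/4⌋ edges, with equality for the complete bipartite graph K_{⌊n/2⌋, ⌈n/2⌉}. For n = 331: ⌊331^2/4⌋ = ⌊109561/4⌋ = 27390. The extremal graph is K_{165, 166}, which has 165·166 = 27390 edges.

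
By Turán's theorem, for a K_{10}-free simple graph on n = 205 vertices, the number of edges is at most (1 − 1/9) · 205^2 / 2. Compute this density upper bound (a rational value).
Turán density bound = (8/9) · 205^2/2 = 168100/9 ≈ 18677.7778

Turán's theorem: ex(n, K_{r+1}) is achieved by the complete r-partite Turán graph T(n, r) with parts as balanced as possible, and is at most (1 − 1/r) · n^2/2. For r = 9, n = 205: the density bound is (8/9) · 42025/2 = 168100/9 ≈ 18677.7778. The integer-valued extremum is e(T(205, 9)) = 18677, which is strictly less than the density bound 168100/9 since 9 ∤ 205 (the parts of T(205, 9) cannot all be equal).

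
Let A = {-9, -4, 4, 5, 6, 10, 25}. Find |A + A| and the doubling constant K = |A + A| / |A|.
K = |A + A| / |A| = 25/7

Enumerate A + A = {a + b : a, b ∈ A}. With |A| = 7, there are |A|^2 = 49 ordered sum pairs; collecting distinct values, A + A = {-18, -13, -8, -5, -4, -3, 0, 1, 2, 6, 8, 9, 10, 11, 12, 14, 15, 16, 20, 21, 29, 30, 31, 35, 50}, so |A + A| = 25. Thus K = 25/7. For comparison, the minimum possible |A + A| over all 7-element sets is 2·7 − 1 = 13 (so min K = 13/7), attained only by arithmetic progressions.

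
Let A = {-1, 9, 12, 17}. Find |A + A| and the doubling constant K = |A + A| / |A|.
K = |A + A| / |A| = 10/4 = 5/2

Enumerate A + A = {a + b : a, b ∈ A}. With |A| = 4, there are |A|^2 = 16 ordered sum pairs; collecting distinct values, A + A = {-2, 8, 11, 16, 18, 21, 24, 26, 29, 34}, so |A + A| = 10. Thus K = 10/4 = 5/2. For comparison, the minimum possible |A + A| over all 4-element sets is 2·4 − 1 = 7 (so min K = 7/4), attained only by arithmetic progressions.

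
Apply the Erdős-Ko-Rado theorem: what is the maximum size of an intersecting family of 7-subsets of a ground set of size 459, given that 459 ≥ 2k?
max |F| = C(458, 6) = 12404506066498

The Erdős-Ko-Rado theorem states: for n ≥ 2k, an intersecting family of k-subsets of an n-element set has size at most C(n − 1, k − 1), with equality for 'star' families {A ⊆ [n] : |A| = k, i ∈ A} (fix an element i). For n = 459, k = 7: C(458, 6) = 12404506066498.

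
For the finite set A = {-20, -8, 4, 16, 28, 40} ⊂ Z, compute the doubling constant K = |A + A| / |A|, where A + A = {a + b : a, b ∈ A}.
K = |A + A| / |A| = 11/6

Enumerate A + A = {a + b : a, b ∈ A}. With |A| = 6, there are |A|^2 = 36 ordered sum pairs; collecting distinct values, A + A = {-40, -28, -16, -4, 8, 20, 32, 44, 56, 68, 80}, so |A + A| = 11. Thus K = 11/6. Here |A + A| = 2|A| − 1 = 11, the minimum possible — so K = 11/6 is minimal, which holds iff A is an arithmetic progression.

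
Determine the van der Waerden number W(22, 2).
W(22, 2) = 22 + 1 = 23

A 2-term AP is any pair of integers, so a monochromatic 2-AP exists iff some colour is used at least twice. With 22 colours, the colouring i ↦ i on {1, ..., 22} uses each colour once, avoiding any monochromatic pair, so W(22, 2) > 22. For {1, ..., 23}, pigeonhole forces two integers of the same colour, which form a monochromatic 2-AP. Hence W(22, 2) = 23.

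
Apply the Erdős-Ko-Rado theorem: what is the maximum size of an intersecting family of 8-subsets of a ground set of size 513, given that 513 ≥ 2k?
max |F| = C(512, 7) = 1756185841659392

Erdős-Ko-Rado (1961): when n ≥ 2k, max |F| = C(n−1, k−1). The bound is attained by the star {A : i ∈ A} for any fixed i ∈ [n]. Here C(513−1, 8−1) = C(512, 7) = 1756185841659392.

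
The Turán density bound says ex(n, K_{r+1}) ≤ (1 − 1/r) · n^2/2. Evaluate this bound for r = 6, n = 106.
Turán density bound = (5/6) · 106^2/2 = 14045/3 ≈ 4681.6667

Turán's theorem: ex(n, K_{r+1}) is achieved by the complete r-partite Turán graph T(n, r) with parts as balanced as possible, and is at most (1 − 1/r) · n^2/2. For r = 6, n = 106: the density bound is (5/6) · 11236/2 = 14045/3 ≈ 4681.6667. The integer-valued extremum is e(T(106, 6)) = 4681, which is strictly less than the density bound 14045/3 since 6 ∤ 106 (the parts of T(106, 6) cannot all be equal).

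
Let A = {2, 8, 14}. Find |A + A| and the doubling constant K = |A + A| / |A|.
K = |A + A| / |A| = 5/3

Enumerate A + A = {a + b : a, b ∈ A}. With |A| = 3, there are |A|^2 = 9 ordered sum pairs; collecting distinct values, A + A = {4, 10, 16, 22, 28}, so |A + A| = 5. Thus K = 5/3. Here |A + A| = 2|A| − 1 = 5, the minimum possible — so K = 5/3 is minimal, which holds iff A is an arithmetic progression.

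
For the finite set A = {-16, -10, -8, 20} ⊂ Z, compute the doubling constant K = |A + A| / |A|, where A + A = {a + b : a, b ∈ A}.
K = |A + A| / |A| = 10/4 = 5/2

Enumerate A + A = {a + b : a, b ∈ A}. With |A| = 4, there are |A|^2 = 16 ordered sum pairs; collecting distinct values, A + A = {-32, -26, -24, -20, -18, -16, 4, 10, 12, 40}, so |A + A| = 10. Thus K = 10/4 = 5/2. For comparison, the minimum possible |A + A| over all 4-element sets is 2·4 − 1 = 7 (so min K = 7/4), attained only by arithmetic progressions.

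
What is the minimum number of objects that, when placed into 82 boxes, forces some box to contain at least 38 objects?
n = (38 − 1)·82 + 1 = 3035

By the generalised pigeonhole principle, to guarantee some box contains ≥ r objects we need more than (r − 1) · k objects total. Threshold: n = (r − 1) · k + 1. With r = 38 and k = 82: n = 37 · 82 + 1 = 3034 + 1 = 3035. For n = 3034 = 37 · 82, we can put exactly 37 objects in every box, avoiding 38 in any single one — so 3035 is tight.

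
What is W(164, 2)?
W(164, 2) = 164 + 1 = 165

A 2-term AP is any pair of integers, so a monochromatic 2-AP exists iff some colour is used at least twice. With 164 colours, the colouring i ↦ i on {1, ..., 164} uses each colour once, avoiding any monochromatic pair, so W(164, 2) > 164. For {1, ..., 165}, pigeonhole forces two integers of the same colour, which form a monochromatic 2-AP. Hence W(164, 2) = 165.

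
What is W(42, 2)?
W(42, 2) = 42 + 1 = 43

A 2-term AP is any pair of integers, so a monochromatic 2-AP exists iff some colour is used at least twice. With 42 colours, the colouring i ↦ i on {1, ..., 42} uses each colour once, avoiding any monochromatic pair, so W(42, 2) > 42. For {1, ..., 43}, pigeonhole forces two integers of the same colour, which form a monochromatic 2-AP. Hence W(42, 2) = 43.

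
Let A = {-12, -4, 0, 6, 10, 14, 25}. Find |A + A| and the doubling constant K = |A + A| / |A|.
K = |A + A| / |A| = 24/7

Enumerate A + A = {a + b : a, b ∈ A}. With |A| = 7, there are |A|^2 = 49 ordered sum pairs; collecting distinct values, A + A = {-24, -16, -12, -8, -6, -4, -2, 0, 2, 6, 10, 12, 13, 14, 16, 20, 21, 24, 25, 28, 31, 35, 39, 50}, so |A + A| = 24. Thus K = 24/7. For comparison, the minimum possible |A + A| over all 7-element sets is 2·7 − 1 = 13 (so min K = 13/7), attained only by arithmetic progressions.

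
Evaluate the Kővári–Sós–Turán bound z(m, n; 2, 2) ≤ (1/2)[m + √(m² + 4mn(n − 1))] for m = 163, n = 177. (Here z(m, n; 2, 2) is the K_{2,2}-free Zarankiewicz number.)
z(163, 177; 2, 2) ≤ (1/2)[163 + √(163² + 4·163·177·176)] = (1/2)[163 + √20337673] = 2336.3655

Kővári–Sós–Turán: let r_1, ..., r_163 be the row sums and z = Σ r_i the total number of 1s. Each pair of columns can share at most one row with both entries 1 (else a 2×2 all-ones block appears), so Σ_i C(r_i, 2) ≤ C(177, 2) = 15576. By convexity Σ_i C(r_i, 2) ≥ 163·C(z/163, 2) = z(z − 163)/(2·163), giving z² − 163z − 163·177·176 ≤ 0 and hence z ≤ (1/2)[163 + √(26569 + 4·5077776)] = (1/2)[163 + √20337673] ≈ (1/2)(163 + 4509.7309) = 2336.3655.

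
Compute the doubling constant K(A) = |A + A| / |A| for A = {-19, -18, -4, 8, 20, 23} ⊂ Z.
K = |A + A| / |A| = 19/6

Enumerate A + A = {a + b : a, b ∈ A}. With |A| = 6, there are |A|^2 = 36 ordered sum pairs; collecting distinct values, A + A = {-38, -37, -36, -23, -22, -11, -10, -8, 1, 2, 4, 5, 16, 19, 28, 31, 40, 43, 46}, so |A + A| = 19. Thus K = 19/6. For comparison, the minimum possible |A + A| over all 6-element sets is 2·6 − 1 = 11 (so min K = 11/6), attained only by arithmetic progressions.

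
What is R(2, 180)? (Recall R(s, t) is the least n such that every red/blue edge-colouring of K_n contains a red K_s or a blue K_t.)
R(2, 180) = 180

R(2, k) = k for all k ≥ 2: in a 2-colouring of K_k, either some edge is red (a red K_2) or all edges are blue (a blue K_k). And K_{179} coloured all-blue has no blue K_180, so R(2, 180) > 179. Hence R(2, 180) = 180.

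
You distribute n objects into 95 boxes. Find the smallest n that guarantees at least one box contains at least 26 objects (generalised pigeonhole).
n = (26 − 1)·95 + 1 = 2376

By the generalised pigeonhole principle, to guarantee some box contains ≥ r objects we need more than (r − 1) · k objects total. Threshold: n = (r − 1) · k + 1. With r = 26 and k = 95: n = 25 · 95 + 1 = 2375 + 1 = 2376. For n = 2375 = 25 · 95, we can put exactly 25 objects in every box, avoiding 26 in any single one — so 2376 is tight.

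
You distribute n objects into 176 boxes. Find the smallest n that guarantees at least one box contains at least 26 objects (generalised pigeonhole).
n = (26 − 1)·176 + 1 = 4401

By the generalised pigeonhole principle, to guarantee some box contains ≥ r objects we need more than (r − 1) · k objects total. Threshold: n = (r − 1) · k + 1. With r = 26 and k = 176: n = 25 · 176 + 1 = 4400 + 1 = 4401. For n = 4400 = 25 · 176, we can put exactly 25 objects in every box, avoiding 26 in any single one — so 4401 is tight.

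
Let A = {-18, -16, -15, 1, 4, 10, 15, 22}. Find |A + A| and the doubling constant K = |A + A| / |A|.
K = |A + A| / |A| = 35/8

Enumerate A + A = {a + b : a, b ∈ A}. With |A| = 8, there are |A|^2 = 64 ordered sum pairs; collecting distinct values, A + A = {-36, -34, -33, -32, -31, -30, -17, -15, -14, -12, -11, -8, -6, -5, -3, -1, 0, 2, 4, 5, 6, 7, 8, 11, 14, 16, 19, 20, 23, 25, 26, 30, 32, 37, 44}, so |A + A| = 35. Thus K = 35/8. For comparison, the minimum possible |A + A| over all 8-element sets is 2·8 − 1 = 15 (so min K = 15/8), attained only by arithmetic progressions.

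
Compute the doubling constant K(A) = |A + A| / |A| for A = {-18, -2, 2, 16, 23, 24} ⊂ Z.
K = |A + A| / |A| = 21/6 = 7/2

Enumerate A + A = {a + b : a, b ∈ A}. With |A| = 6, there are |A|^2 = 36 ordered sum pairs; collecting distinct values, A + A = {-36, -20, -16, -4, -2, 0, 4, 5, 6, 14, 18, 21, 22, 25, 26, 32, 39, 40, 46, 47, 48}, so |A + A| = 21. Thus K = 21/6 = 7/2. For comparison, the minimum possible |A + A| over all 6-element sets is 2·6 − 1 = 11 (so min K = 11/6), attained only by arithmetic progressions.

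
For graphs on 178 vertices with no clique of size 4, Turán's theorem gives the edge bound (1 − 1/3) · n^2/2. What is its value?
Turán density bound = (2/3) · 178^2/2 = 31684/3 ≈ 10561.3333

Turán's theorem: ex(n, K_{r+1}) is achieved by the complete r-partite Turán graph T(n, r) with parts as balanced as possible, and is at most (1 − 1/r) · n^2/2. For r = 3, n = 178: the density bound is (2/3) · 31684/2 = 31684/3 ≈ 10561.3333. The integer-valued extremum is e(T(178, 3)) = 10561, which is strictly less than the density bound 31684/3 since 3 ∤ 178 (the parts of T(178, 3) cannot all be equal).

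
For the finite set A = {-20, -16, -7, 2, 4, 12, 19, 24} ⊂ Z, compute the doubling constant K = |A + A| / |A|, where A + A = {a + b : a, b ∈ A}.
K = |A + A| / |A| = 33/8

Enumerate A + A = {a + b : a, b ∈ A}. With |A| = 8, there are |A|^2 = 64 ordered sum pairs; collecting distinct values, A + A = {-40, -36, -32, -27, -23, -18, -16, -14, -12, -8, -5, -4, -3, -1, 3, 4, 5, 6, 8, 12, 14, 16, 17, 21, 23, 24, 26, 28, 31, 36, 38, 43, 48}, so |A + A| = 33. Thus K = 33/8. For comparison, the minimum possible |A + A| over all 8-element sets is 2·8 − 1 = 15 (so min K = 15/8), attained only by arithmetic progressions.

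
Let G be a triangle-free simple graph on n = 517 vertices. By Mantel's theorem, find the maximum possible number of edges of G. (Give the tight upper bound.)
ex(517, K_3) = ⌊517^2/4⌋ = 66822

Mantel (1907): a triangle-free graph on n vertices has at most ⌊n^2/4⌋ edges, with equality for the complete bipartite graph K_{⌊n/2⌋, ⌈n/2⌉}. For n = 517: ⌊517^2/4⌋ = ⌊267289/4⌋ = 66822. The extremal graph is K_{258, 259}, which has 258·259 = 66822 edges.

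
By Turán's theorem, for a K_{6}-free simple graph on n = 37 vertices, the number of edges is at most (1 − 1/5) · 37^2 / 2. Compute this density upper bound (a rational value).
Turán density bound = (4/5) · 37^2/2 = 2738/5 ≈ 547.6

Turán's theorem: ex(n, K_{r+1}) is achieved by the complete r-partite Turán graph T(n, r) with parts as balanced as possible, and is at most (1 − 1/r) · n^2/2. For r = 5, n = 37: the density bound is (4/5) · 1369/2 = 2738/5 ≈ 547.6. The integer-valued extremum is e(T(37, 5)) = 547, which is strictly less than the density bound 2738/5 since 5 ∤ 37 (the parts of T(37, 5) cannot all be equal).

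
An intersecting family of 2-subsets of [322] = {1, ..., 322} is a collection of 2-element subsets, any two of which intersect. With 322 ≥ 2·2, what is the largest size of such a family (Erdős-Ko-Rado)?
max |F| = C(321, 1) = 321

Erdős-Ko-Rado (1961): when n ≥ 2k, max |F| = C(n−1, k−1). The bound is attained by the star {A : i ∈ A} for any fixed i ∈ [n]. Here C(322−1, 2−1) = C(321, 1) = 321.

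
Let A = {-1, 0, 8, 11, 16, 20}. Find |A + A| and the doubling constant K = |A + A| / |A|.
K = |A + A| / |A| = 19/6

Enumerate A + A = {a + b : a, b ∈ A}. With |A| = 6, there are |A|^2 = 36 ordered sum pairs; collecting distinct values, A + A = {-2, -1, 0, 7, 8, 10, 11, 15, 16, 19, 20, 22, 24, 27, 28, 31, 32, 36, 40}, so |A + A| = 19. Thus K = 19/6. For comparison, the minimum possible |A + A| over all 6-element sets is 2·6 − 1 = 11 (so min K = 11/6), attained only by arithmetic progressions.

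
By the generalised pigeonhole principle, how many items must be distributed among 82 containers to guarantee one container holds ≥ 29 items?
n = (29 − 1)·82 + 1 = 2297

By the generalised pigeonhole principle, to guarantee some box contains ≥ r objects we need more than (r − 1) · k objects total. Threshold: n = (r − 1) · k + 1. With r = 29 and k = 82: n = 28 · 82 + 1 = 2296 + 1 = 2297. For n = 2296 = 28 · 82, we can put exactly 28 objects in every box, avoiding 29 in any single one — so 2297 is tight.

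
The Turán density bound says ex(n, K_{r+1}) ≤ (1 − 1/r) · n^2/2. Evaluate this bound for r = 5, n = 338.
Turán density bound = (4/5) · 338^2/2 = 228488/5 ≈ 45697.6

Turán's theorem: ex(n, K_{r+1}) is achieved by the complete r-partite Turán graph T(n, r) with parts as balanced as possible, and is at most (1 − 1/r) · n^2/2. For r = 5, n = 338: the density bound is (4/5) · 114244/2 = 228488/5 ≈ 45697.6. The integer-valued extremum is e(T(338, 5)) = 45697, which is strictly less than the density bound 228488/5 since 5 ∤ 338 (the parts of T(338, 5) cannot all be equal).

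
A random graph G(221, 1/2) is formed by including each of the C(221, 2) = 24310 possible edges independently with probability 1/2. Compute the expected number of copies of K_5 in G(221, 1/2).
E[# K_5] = C(221, 5) · (1/2)^C(5, 2) = 4197532339 / 2^10 ≈ 4099152.674805

For each 5-subset S of vertices (there are C(221, 5) = 4197532339 such S), let X_S = 1 if S induces a K_5 (all C(5, 2) = 10 edges present). Then P(X_S = 1) = (1/2)^10 = 1/1024. By linearity of expectation, E[# K_5] = C(221, 5) · (1/2)^10 = 4197532339 / 1024 ≈ 4099152.674805.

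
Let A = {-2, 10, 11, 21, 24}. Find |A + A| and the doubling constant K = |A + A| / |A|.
K = |A + A| / |A| = 14/5

Enumerate A + A = {a + b : a, b ∈ A}. With |A| = 5, there are |A|^2 = 25 ordered sum pairs; collecting distinct values, A + A = {-4, 8, 9, 19, 20, 21, 22, 31, 32, 34, 35, 42, 45, 48}, so |A + A| = 14. Thus K = 14/5. For comparison, the minimum possible |A + A| over all 5-element sets is 2·5 − 1 = 9 (so min K = 9/5), attained only by arithmetic progressions.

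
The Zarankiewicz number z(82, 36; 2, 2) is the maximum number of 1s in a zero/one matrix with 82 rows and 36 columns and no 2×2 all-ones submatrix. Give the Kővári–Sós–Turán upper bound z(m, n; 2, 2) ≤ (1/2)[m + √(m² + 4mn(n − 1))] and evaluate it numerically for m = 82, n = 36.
z(82, 36; 2, 2) ≤ (1/2)[82 + √(82² + 4·82·36·35)] = (1/2)[82 + √420004] = 365.0386

Kővári–Sós–Turán: let r_1, ..., r_82 be the row sums and z = Σ r_i the total number of 1s. Each pair of columns can share at most one row with both entries 1 (else a 2×2 all-ones block appears), so Σ_i C(r_i, 2) ≤ C(36, 2) = 630. By convexity Σ_i C(r_i, 2) ≥ 82·C(z/82, 2) = z(z − 82)/(2·82), giving z² − 82z − 82·36·35 ≤ 0 and hence z ≤ (1/2)[82 + √(6724 + 4·103320)] = (1/2)[82 + √420004] ≈ (1/2)(82 + 648.0772) = 365.0386.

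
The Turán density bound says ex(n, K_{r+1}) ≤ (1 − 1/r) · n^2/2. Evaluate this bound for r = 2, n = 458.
Turán density bound = (1/2) · 458^2/2 = 52441

Turán's theorem: ex(n, K_{r+1}) is achieved by the complete r-partite Turán graph T(n, r) with parts as balanced as possible, and is at most (1 − 1/r) · n^2/2. For r = 2, n = 458: the density bound is (1/2) · 209764/2 = 52441. Since 2 ∣ 458, the Turán graph T(458, 2) has parts of equal size 229, and its edge count e(T(458, 2)) = 52441 attains the density bound exactly.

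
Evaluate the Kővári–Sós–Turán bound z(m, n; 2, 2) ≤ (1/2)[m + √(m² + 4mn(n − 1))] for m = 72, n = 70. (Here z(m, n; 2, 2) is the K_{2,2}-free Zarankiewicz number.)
z(72, 70; 2, 2) ≤ (1/2)[72 + √(72² + 4·72·70·69)] = (1/2)[72 + √1396224] = 626.8096

Kővári–Sós–Turán: let r_1, ..., r_72 be the row sums and z = Σ r_i the total number of 1s. Each pair of columns can share at most one row with both entries 1 (else a 2×2 all-ones block appears), so Σ_i C(r_i, 2) ≤ C(70, 2) = 2415. By convexity Σ_i C(r_i, 2) ≥ 72·C(z/72, 2) = z(z − 72)/(2·72), giving z² − 72z − 72·70·69 ≤ 0 and hence z ≤ (1/2)[72 + √(5184 + 4·347760)] = (1/2)[72 + √1396224] ≈ (1/2)(72 + 1181.6192) = 626.8096.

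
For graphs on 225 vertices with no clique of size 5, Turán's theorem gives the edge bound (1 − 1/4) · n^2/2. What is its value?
Turán density bound = (3/4) · 225^2/2 = 151875/8 ≈ 18984.375

Turán's theorem: ex(n, K_{r+1}) is achieved by the complete r-partite Turán graph T(n, r) with parts as balanced as possible, and is at most (1 − 1/r) · n^2/2. For r = 4, n = 225: the density bound is (3/4) · 50625/2 = 151875/8 ≈ 18984.375. The integer-valued extremum is e(T(225, 4)) = 18984, which is strictly less than the density bound 151875/8 since 4 ∤ 225 (the parts of T(225, 4) cannot all be equal).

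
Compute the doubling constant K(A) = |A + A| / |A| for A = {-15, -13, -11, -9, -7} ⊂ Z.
K = |A + A| / |A| = 9/5

Enumerate A + A = {a + b : a, b ∈ A}. With |A| = 5, there are |A|^2 = 25 ordered sum pairs; collecting distinct values, A + A = {-30, -28, -26, -24, -22, -20, -18, -16, -14}, so |A + A| = 9. Thus K = 9/5. Here |A + A| = 2|A| − 1 = 9, the minimum possible — so K = 9/5 is minimal, which holds iff A is an arithmetic progression.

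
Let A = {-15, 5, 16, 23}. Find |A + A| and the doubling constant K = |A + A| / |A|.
K = |A + A| / |A| = 10/4 = 5/2

Enumerate A + A = {a + b : a, b ∈ A}. With |A| = 4, there are |A|^2 = 16 ordered sum pairs; collecting distinct values, A + A = {-30, -10, 1, 8, 10, 21, 28, 32, 39, 46}, so |A + A| = 10. Thus K = 10/4 = 5/2. For comparison, the minimum possible |A + A| over all 4-element sets is 2·4 − 1 = 7 (so min K = 7/4), attained only by arithmetic progressions.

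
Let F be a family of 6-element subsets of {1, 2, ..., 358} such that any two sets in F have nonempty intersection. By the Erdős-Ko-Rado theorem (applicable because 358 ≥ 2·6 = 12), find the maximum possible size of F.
max |F| = C(357, 5) = 46983275241

Erdős-Ko-Rado (1961): when n ≥ 2k, max |F| = C(n−1, k−1). The bound is attained by the star {A : i ∈ A} for any fixed i ∈ [n]. Here C(358−1, 6−1) = C(357, 5) = 46983275241.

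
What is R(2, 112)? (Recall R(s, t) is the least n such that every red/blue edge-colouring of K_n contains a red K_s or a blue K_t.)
R(2, 112) = 112

R(2, k) = k for all k ≥ 2: in a 2-colouring of K_k, either some edge is red (a red K_2) or all edges are blue (a blue K_k). And K_{111} coloured all-blue has no blue K_112, so R(2, 112) > 111. Hence R(2, 112) = 112.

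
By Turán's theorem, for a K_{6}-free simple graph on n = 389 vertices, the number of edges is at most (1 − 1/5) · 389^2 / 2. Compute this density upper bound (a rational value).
Turán density bound = (4/5) · 389^2/2 = 302642/5 ≈ 60528.4

Turán's theorem: ex(n, K_{r+1}) is achieved by the complete r-partite Turán graph T(n, r) with parts as balanced as possible, and is at most (1 − 1/r) · n^2/2. For r = 5, n = 389: the density bound is (4/5) · 151321/2 = 302642/5 ≈ 60528.4. The integer-valued extremum is e(T(389, 5)) = 60528, which is strictly less than the density bound 302642/5 since 5 ∤ 389 (the parts of T(389, 5) cannot all be equal).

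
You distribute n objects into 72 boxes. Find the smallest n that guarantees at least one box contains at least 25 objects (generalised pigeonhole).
n = (25 − 1)·72 + 1 = 1729

By the generalised pigeonhole principle, to guarantee some box contains ≥ r objects we need more than (r − 1) · k objects total. Threshold: n = (r − 1) · k + 1. With r = 25 and k = 72: n = 24 · 72 + 1 = 1728 + 1 = 1729. For n = 1728 = 24 · 72, we can put exactly 24 objects in every box, avoiding 25 in any single one — so 1729 is tight.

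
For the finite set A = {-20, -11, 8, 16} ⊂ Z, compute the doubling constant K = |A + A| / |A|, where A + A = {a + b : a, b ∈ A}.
K = |A + A| / |A| = 10/4 = 5/2

Enumerate A + A = {a + b : a, b ∈ A}. With |A| = 4, there are |A|^2 = 16 ordered sum pairs; collecting distinct values, A + A = {-40, -31, -22, -12, -4, -3, 5, 16, 24, 32}, so |A + A| = 10. Thus K = 10/4 = 5/2. For comparison, the minimum possible |A + A| over all 4-element sets is 2·4 − 1 = 7 (so min K = 7/4), attained only by arithmetic progressions.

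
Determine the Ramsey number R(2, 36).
R(2, 36) = 36

R(2, k) = k for all k ≥ 2: in a 2-colouring of K_k, either some edge is red (a red K_2) or all edges are blue (a blue K_k). And K_{35} coloured all-blue has no blue K_36, so R(2, 36) > 35. Hence R(2, 36) = 36.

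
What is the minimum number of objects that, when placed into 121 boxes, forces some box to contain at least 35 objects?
n = (35 − 1)·121 + 1 = 4115

By the generalised pigeonhole principle, to guarantee some box contains ≥ r objects we need more than (r − 1) · k objects total. Threshold: n = (r − 1) · k + 1. With r = 35 and k = 121: n = 34 · 121 + 1 = 4114 + 1 = 4115. For n = 4114 = 34 · 121, we can put exactly 34 objects in every box, avoiding 35 in any single one — so 4115 is tight.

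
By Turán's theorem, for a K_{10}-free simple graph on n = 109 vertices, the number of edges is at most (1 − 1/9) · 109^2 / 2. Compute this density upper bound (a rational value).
Turán density bound = (8/9) · 109^2/2 = 47524/9 ≈ 5280.4444

Turán's theorem: ex(n, K_{r+1}) is achieved by the complete r-partite Turán graph T(n, r) with parts as balanced as possible, and is at most (1 − 1/r) · n^2/2. For r = 9, n = 109: the density bound is (8/9) · 11881/2 = 47524/9 ≈ 5280.4444. The integer-valued extremum is e(T(109, 9)) = 5280, which is strictly less than the density bound 47524/9 since 9 ∤ 109 (the parts of T(109, 9) cannot all be equal).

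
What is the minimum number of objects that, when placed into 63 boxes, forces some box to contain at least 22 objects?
n = (22 − 1)·63 + 1 = 1324

By the generalised pigeonhole principle, to guarantee some box contains ≥ r objects we need more than (r − 1) · k objects total. Threshold: n = (r − 1) · k + 1. With r = 22 and k = 63: n = 21 · 63 + 1 = 1323 + 1 = 1324. For n = 1323 = 21 · 63, we can put exactly 21 objects in every box, avoiding 22 in any single one — so 1324 is tight.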